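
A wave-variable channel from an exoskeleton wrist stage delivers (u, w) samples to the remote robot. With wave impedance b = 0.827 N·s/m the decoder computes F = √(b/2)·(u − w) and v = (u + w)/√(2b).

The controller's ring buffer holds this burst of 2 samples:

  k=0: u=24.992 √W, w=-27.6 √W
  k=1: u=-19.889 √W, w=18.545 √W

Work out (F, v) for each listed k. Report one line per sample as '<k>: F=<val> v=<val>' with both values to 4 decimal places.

0: F=33.8187 v=-2.0279
1: F=-24.7146 v=-1.0450

k=0: u−w=52.5920, u+w=-2.6080; √(b/2)=0.6430, √(2b)=1.2861; F=0.6430×52.592=33.8187, v=-2.6080/1.2861=-2.0279
k=1: u−w=-38.4340, u+w=-1.3440; √(b/2)=0.6430, √(2b)=1.2861; F=0.6430×(-38.434)=-24.7146, v=-1.3440/1.2861=-1.0450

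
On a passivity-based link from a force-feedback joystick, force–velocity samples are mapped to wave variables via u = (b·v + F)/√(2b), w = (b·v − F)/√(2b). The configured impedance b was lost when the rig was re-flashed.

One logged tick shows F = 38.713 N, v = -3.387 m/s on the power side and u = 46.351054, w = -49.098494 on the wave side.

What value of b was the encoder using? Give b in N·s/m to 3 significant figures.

u + w = -2.747440;  u + w = √(2b)·v, so √(2b) = -2.747440/(-3.387) = 0.811172.
b = (√(2b))²/2 = 0.658000/2 = 0.329000.
(Check via u − w = 2F/√(2b): u − w = 95.449548, 2F/√(2b) = 95.449532.)

b = 0.329 N·s/m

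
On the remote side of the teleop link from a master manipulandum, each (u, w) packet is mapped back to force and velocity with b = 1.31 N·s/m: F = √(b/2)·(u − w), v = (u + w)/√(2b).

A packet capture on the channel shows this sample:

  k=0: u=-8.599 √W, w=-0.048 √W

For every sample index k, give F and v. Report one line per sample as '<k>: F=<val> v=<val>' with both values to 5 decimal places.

k=0: u−w=-8.55100, u+w=-8.64700; √(b/2)=0.80932, √(2b)=1.61864; F=0.80932×(-8.551)=-6.92050, v=-8.64700/1.61864=-5.34213

0: F=-6.92050 v=-5.34213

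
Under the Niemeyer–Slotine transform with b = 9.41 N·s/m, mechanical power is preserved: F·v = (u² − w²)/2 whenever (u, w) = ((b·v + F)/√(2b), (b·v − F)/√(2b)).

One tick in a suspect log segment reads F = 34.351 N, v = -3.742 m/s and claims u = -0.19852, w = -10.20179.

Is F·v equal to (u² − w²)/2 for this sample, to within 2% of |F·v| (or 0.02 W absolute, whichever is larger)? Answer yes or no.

no

F·v = 34.351×(-3.742) = -128.54144 W.
(u² − w²)/2 = (0.03941 − 104.07652)/2 = -52.01855 W.
|Δ| = 76.52289;  2% of max(1, |F·v|) = 2.57083.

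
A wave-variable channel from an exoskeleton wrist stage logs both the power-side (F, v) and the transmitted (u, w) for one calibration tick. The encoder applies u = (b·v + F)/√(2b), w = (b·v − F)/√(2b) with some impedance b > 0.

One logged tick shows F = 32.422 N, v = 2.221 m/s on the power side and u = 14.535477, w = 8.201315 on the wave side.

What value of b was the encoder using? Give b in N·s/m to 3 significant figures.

u + w = 22.736792;  u + w = √(2b)·v, so √(2b) = 22.736792/2.221 = 10.237187.
b = (√(2b))²/2 = 104.799995/2 = 52.399997.
(Check via u − w = 2F/√(2b): u − w = 6.334162, 2F/√(2b) = 6.334162.)

b = 52.4 N·s/m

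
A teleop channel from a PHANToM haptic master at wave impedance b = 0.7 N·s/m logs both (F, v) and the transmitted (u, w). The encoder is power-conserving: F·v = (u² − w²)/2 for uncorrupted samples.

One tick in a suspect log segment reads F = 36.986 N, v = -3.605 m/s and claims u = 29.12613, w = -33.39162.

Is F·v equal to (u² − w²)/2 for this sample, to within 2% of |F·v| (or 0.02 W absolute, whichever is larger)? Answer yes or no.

F·v = 36.986×(-3.605) = -133.3345 W.
(u² − w²)/2 = (848.3314 − 1115.0003)/2 = -133.3344 W.
|Δ| = 0.0001;  2% of max(1, |F·v|) = 2.6667.

yes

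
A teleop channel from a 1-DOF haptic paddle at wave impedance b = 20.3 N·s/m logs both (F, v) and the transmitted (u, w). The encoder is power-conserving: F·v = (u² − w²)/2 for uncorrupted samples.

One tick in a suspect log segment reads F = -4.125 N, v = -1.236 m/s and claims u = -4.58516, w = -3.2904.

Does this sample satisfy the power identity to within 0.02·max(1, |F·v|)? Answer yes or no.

yes

F·v = (-4.125)×(-1.236) = 5.09850 W.
(u² − w²)/2 = (21.02369 − 10.82673)/2 = 5.09848 W.
|Δ| = 0.00002;  2% of max(1, |F·v|) = 0.10197.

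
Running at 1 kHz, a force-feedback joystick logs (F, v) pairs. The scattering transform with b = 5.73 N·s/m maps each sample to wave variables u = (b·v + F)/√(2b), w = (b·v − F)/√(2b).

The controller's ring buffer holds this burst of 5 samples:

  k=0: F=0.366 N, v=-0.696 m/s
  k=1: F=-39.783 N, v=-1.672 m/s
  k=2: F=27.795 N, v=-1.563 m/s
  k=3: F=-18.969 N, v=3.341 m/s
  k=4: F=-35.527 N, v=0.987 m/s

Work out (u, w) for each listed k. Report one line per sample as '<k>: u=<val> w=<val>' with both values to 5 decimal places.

k=0: b·v=5.73×(-0.696)=-3.98808; √(2b)=3.38526; u=(-3.98808+0.366)/3.38526=-1.06996, w=(-3.98808−0.366)/3.38526=-1.28619
k=1: b·v=5.73×(-1.672)=-9.58056; √(2b)=3.38526; u=(-9.58056+(-39.783))/3.38526=-14.58190, w=(-9.58056−(-39.783))/3.38526=8.92174
k=2: b·v=5.73×(-1.563)=-8.95599; √(2b)=3.38526; u=(-8.95599+27.795)/3.38526=5.56501, w=(-8.95599−27.795)/3.38526=-10.85617
k=3: b·v=5.73×3.341=19.14393; √(2b)=3.38526; u=(19.14393+(-18.969))/3.38526=0.05167, w=(19.14393−(-18.969))/3.38526=11.25849
k=4: b·v=5.73×0.987=5.65551; √(2b)=3.38526; u=(5.65551+(-35.527))/3.38526=-8.82398, w=(5.65551−(-35.527))/3.38526=12.16524

0: u=-1.06996 w=-1.28619
1: u=-14.58190 w=8.92174
2: u=5.56501 w=-10.85617
3: u=0.05167 w=11.25849
4: u=-8.82398 w=12.16524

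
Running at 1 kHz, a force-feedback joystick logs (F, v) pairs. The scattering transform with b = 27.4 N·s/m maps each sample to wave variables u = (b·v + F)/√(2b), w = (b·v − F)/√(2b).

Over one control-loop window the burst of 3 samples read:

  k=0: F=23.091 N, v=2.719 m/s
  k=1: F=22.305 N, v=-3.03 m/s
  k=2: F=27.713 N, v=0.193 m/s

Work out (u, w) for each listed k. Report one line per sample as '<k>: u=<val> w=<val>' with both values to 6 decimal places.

k=0: b·v=27.4×2.719=74.500600; √(2b)=7.402702; u=(74.500600+23.091)/7.402702=13.183240, w=(74.500600−23.091)/7.402702=6.944707
k=1: b·v=27.4×(-3.03)=-83.022000; √(2b)=7.402702; u=(-83.022000+22.305)/7.402702=-8.202005, w=(-83.022000−22.305)/7.402702=-14.228183
k=2: b·v=27.4×0.193=5.288200; √(2b)=7.402702; u=(5.288200+27.713)/7.402702=4.457994, w=(5.288200−27.713)/7.402702=-3.029272

0: u=13.183240 w=6.944707
1: u=-8.202005 w=-14.228183
2: u=4.457994 w=-3.029272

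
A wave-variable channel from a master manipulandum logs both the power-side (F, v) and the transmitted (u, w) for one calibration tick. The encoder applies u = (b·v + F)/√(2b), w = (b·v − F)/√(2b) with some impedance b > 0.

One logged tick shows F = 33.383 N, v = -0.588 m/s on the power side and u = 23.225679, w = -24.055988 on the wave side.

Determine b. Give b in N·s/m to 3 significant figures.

b = 0.997 N·s/m

u + w = -0.830309;  u + w = √(2b)·v, so √(2b) = -0.830309/(-0.588) = 1.412090.
b = (√(2b))²/2 = 1.993999/2 = 0.996999.
(Check via u − w = 2F/√(2b): u − w = 47.281667, 2F/√(2b) = 47.281684.)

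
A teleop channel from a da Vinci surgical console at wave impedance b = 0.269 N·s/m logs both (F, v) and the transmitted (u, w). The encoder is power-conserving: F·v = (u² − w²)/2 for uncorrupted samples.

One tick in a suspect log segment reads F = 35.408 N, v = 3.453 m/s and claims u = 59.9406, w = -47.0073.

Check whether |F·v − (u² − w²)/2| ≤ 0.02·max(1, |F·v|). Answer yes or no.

F·v = 35.408×3.453 = 122.26382 W.
(u² − w²)/2 = (3592.87553 − 2209.68625)/2 = 691.59464 W.
|Δ| = 569.33081;  2% of max(1, |F·v|) = 2.44528.

no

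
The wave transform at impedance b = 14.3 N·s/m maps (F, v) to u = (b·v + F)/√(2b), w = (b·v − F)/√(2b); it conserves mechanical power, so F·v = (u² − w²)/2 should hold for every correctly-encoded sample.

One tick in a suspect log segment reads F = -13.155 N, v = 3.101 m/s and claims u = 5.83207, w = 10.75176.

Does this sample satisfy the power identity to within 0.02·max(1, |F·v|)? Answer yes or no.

F·v = (-13.155)×3.101 = -40.79366 W.
(u² − w²)/2 = (34.01304 − 115.60034)/2 = -40.79365 W.
|Δ| = 0.00000;  2% of max(1, |F·v|) = 0.81587.

yes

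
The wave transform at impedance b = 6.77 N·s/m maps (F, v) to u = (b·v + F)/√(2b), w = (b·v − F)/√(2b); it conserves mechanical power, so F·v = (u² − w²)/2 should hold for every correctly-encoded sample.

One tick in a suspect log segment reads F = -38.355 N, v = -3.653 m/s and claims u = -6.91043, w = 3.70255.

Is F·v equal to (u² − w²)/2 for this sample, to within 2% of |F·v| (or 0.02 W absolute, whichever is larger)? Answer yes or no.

no

F·v = (-38.355)×(-3.653) = 140.1108 W.
(u² − w²)/2 = (47.7540 − 13.7089)/2 = 17.0226 W.
|Δ| = 123.0882;  2% of max(1, |F·v|) = 2.8022.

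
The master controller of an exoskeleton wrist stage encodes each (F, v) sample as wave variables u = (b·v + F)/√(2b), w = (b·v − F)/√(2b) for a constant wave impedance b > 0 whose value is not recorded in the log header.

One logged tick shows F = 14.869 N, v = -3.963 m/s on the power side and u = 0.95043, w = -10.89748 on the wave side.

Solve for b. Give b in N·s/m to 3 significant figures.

u + w = -9.94705;  u + w = √(2b)·v, so √(2b) = -9.94705/(-3.963) = 2.50998.
b = (√(2b))²/2 = 6.30000/2 = 3.15000.
(Check via u − w = 2F/√(2b): u − w = 11.84791, 2F/√(2b) = 11.84790.)

b = 3.15 N·s/m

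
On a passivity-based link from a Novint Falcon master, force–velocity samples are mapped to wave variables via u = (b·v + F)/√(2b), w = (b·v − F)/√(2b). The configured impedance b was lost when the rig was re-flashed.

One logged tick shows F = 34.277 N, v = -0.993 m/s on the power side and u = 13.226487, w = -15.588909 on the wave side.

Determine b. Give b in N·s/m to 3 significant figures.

b = 2.83 N·s/m

u + w = -2.362422;  u + w = √(2b)·v, so √(2b) = -2.362422/(-0.993) = 2.379076.
b = (√(2b))²/2 = 5.660000/2 = 2.830000.
(Check via u − w = 2F/√(2b): u − w = 28.815396, 2F/√(2b) = 28.815395.)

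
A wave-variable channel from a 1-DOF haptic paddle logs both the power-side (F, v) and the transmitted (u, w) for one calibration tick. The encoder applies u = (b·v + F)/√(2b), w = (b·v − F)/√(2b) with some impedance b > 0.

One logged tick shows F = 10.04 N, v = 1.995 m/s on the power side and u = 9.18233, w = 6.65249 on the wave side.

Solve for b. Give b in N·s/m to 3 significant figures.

b = 31.5 N·s/m

u + w = 15.83482;  u + w = √(2b)·v, so √(2b) = 15.83482/1.995 = 7.93725.
b = (√(2b))²/2 = 62.99999/2 = 31.49999.
(Check via u − w = 2F/√(2b): u − w = 2.52984, 2F/√(2b) = 2.52984.)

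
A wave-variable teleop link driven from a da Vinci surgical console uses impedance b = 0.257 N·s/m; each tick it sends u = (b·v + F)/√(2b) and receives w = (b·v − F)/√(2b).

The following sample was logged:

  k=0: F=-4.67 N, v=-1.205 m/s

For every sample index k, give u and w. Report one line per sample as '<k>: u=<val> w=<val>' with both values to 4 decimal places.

0: u=-6.9458 w=6.0819

k=0: b·v=0.257×(-1.205)=-0.3097; √(2b)=0.7169; u=(-0.3097+(-4.67))/0.7169=-6.9458, w=(-0.3097−(-4.67))/0.7169=6.0819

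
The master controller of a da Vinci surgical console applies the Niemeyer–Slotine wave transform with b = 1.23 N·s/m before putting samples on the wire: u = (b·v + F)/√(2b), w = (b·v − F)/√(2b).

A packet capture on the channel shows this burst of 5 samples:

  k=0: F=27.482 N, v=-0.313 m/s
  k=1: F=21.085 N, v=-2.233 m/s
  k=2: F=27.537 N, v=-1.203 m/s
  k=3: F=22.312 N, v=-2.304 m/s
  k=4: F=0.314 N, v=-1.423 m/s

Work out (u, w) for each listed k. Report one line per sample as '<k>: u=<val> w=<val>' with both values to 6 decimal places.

k=0: b·v=1.23×(-0.313)=-0.384990; √(2b)=1.568439; u=(-0.384990+27.482)/1.568439=17.276423, w=(-0.384990−27.482)/1.568439=-17.767344
k=1: b·v=1.23×(-2.233)=-2.746590; √(2b)=1.568439; u=(-2.746590+21.085)/1.568439=11.692143, w=(-2.746590−21.085)/1.568439=-15.194467
k=2: b·v=1.23×(-1.203)=-1.479690; √(2b)=1.568439; u=(-1.479690+27.537)/1.568439=16.613534, w=(-1.479690−27.537)/1.568439=-18.500366
k=3: b·v=1.23×(-2.304)=-2.833920; √(2b)=1.568439; u=(-2.833920+22.312)/1.568439=12.418770, w=(-2.833920−22.312)/1.568439=-16.032453
k=4: b·v=1.23×(-1.423)=-1.750290; √(2b)=1.568439; u=(-1.750290+0.314)/1.568439=-0.915745, w=(-1.750290−0.314)/1.568439=-1.316143

0: u=17.276423 w=-17.767344
1: u=11.692143 w=-15.194467
2: u=16.613534 w=-18.500366
3: u=12.418770 w=-16.032453
4: u=-0.915745 w=-1.316143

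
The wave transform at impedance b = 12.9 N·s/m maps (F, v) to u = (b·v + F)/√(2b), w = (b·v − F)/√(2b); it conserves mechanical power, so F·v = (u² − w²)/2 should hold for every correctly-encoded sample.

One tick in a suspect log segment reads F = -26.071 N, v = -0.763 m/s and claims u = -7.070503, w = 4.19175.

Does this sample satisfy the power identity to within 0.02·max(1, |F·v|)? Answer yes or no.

no

F·v = (-26.071)×(-0.763) = 19.892173 W.
(u² − w²)/2 = (49.992013 − 17.570768)/2 = 16.210622 W.
|Δ| = 3.681551;  2% of max(1, |F·v|) = 0.397843.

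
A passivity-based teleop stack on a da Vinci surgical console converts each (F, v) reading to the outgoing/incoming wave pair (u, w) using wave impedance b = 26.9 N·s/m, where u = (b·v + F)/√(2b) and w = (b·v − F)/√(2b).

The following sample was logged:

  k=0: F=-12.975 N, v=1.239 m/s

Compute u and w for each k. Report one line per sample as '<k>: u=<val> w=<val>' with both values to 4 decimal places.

k=0: b·v=26.9×1.239=33.3291; √(2b)=7.3348; u=(33.3291+(-12.975))/7.3348=2.7750, w=(33.3291−(-12.975))/7.3348=6.3129

0: u=2.7750 w=6.3129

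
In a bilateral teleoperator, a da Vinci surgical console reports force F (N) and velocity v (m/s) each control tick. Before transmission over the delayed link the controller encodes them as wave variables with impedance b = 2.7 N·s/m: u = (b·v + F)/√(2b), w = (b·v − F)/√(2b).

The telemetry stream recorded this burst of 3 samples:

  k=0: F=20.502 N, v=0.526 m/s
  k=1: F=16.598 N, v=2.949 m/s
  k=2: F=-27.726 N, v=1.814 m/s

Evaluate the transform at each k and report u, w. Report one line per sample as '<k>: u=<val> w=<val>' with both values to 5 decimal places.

k=0: b·v=2.7×0.526=1.42020; √(2b)=2.32379; u=(1.42020+20.502)/2.32379=9.43381, w=(1.42020−20.502)/2.32379=-8.21150
k=1: b·v=2.7×2.949=7.96230; √(2b)=2.32379; u=(7.96230+16.598)/2.32379=10.56907, w=(7.96230−16.598)/2.32379=-3.71621
k=2: b·v=2.7×1.814=4.89780; √(2b)=2.32379; u=(4.89780+(-27.726))/2.32379=-9.82369, w=(4.89780−(-27.726))/2.32379=14.03905

0: u=9.43381 w=-8.21150
1: u=10.56907 w=-3.71621
2: u=-9.82369 w=14.03905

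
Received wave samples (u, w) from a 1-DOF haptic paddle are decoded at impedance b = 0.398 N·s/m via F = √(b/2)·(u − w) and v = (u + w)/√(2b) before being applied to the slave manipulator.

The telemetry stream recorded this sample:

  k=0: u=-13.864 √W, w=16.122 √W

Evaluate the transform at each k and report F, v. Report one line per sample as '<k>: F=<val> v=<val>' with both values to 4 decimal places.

k=0: u−w=-29.9860, u+w=2.2580; √(b/2)=0.4461, √(2b)=0.8922; F=0.4461×(-29.986)=-13.3766, v=2.2580/0.8922=2.5309

0: F=-13.3766 v=2.5309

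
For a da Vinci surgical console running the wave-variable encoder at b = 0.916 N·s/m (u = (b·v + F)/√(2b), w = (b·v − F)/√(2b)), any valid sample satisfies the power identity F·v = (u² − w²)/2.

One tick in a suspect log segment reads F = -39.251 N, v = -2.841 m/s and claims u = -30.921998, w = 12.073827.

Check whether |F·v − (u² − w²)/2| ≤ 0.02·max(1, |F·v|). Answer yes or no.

no

F·v = (-39.251)×(-2.841) = 111.512091 W.
(u² − w²)/2 = (956.169960 − 145.777298)/2 = 405.196331 W.
|Δ| = 293.684240;  2% of max(1, |F·v|) = 2.230242.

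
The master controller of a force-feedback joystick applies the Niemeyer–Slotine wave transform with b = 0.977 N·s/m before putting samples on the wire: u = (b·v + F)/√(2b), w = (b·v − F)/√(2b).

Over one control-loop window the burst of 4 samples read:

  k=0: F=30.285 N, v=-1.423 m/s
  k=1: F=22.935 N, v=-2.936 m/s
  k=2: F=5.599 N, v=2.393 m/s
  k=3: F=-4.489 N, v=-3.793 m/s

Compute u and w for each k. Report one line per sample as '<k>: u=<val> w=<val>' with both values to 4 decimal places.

0: u=20.6708 w=-22.6599
1: u=14.3552 w=-18.4593
2: u=5.6780 w=-2.3329
3: u=-5.8624 w=0.5603

k=0: b·v=0.977×(-1.423)=-1.3903; √(2b)=1.3979; u=(-1.3903+30.285)/1.3979=20.6708, w=(-1.3903−30.285)/1.3979=-22.6599
k=1: b·v=0.977×(-2.936)=-2.8685; √(2b)=1.3979; u=(-2.8685+22.935)/1.3979=14.3552, w=(-2.8685−22.935)/1.3979=-18.4593
k=2: b·v=0.977×2.393=2.3380; √(2b)=1.3979; u=(2.3380+5.599)/1.3979=5.6780, w=(2.3380−5.599)/1.3979=-2.3329
k=3: b·v=0.977×(-3.793)=-3.7058; √(2b)=1.3979; u=(-3.7058+(-4.489))/1.3979=-5.8624, w=(-3.7058−(-4.489))/1.3979=0.5603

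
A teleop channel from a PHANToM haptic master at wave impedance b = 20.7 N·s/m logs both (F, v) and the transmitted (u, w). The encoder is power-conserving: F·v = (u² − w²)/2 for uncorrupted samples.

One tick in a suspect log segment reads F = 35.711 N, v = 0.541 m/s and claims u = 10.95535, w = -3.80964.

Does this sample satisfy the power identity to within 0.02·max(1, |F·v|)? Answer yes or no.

F·v = 35.711×0.541 = 19.31965 W.
(u² − w²)/2 = (120.01969 − 14.51336)/2 = 52.75317 W.
|Δ| = 33.43352;  2% of max(1, |F·v|) = 0.38639.

no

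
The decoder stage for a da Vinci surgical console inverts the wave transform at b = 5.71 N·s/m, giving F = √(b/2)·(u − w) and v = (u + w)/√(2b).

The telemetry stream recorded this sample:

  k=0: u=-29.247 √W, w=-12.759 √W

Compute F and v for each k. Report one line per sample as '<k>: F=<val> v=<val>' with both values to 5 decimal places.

k=0: u−w=-16.48800, u+w=-42.00600; √(b/2)=1.68967, √(2b)=3.37935; F=1.68967×(-16.488)=-27.85935, v=-42.00600/3.37935=-12.43020

0: F=-27.85935 v=-12.43020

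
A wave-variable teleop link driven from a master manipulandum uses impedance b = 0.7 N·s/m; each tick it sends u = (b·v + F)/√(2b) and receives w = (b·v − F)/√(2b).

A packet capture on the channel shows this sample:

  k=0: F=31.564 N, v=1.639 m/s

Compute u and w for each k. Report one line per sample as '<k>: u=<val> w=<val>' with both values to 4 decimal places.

0: u=27.6461 w=-25.7068

k=0: b·v=0.7×1.639=1.1473; √(2b)=1.1832; u=(1.1473+31.564)/1.1832=27.6461, w=(1.1473−31.564)/1.1832=-25.7068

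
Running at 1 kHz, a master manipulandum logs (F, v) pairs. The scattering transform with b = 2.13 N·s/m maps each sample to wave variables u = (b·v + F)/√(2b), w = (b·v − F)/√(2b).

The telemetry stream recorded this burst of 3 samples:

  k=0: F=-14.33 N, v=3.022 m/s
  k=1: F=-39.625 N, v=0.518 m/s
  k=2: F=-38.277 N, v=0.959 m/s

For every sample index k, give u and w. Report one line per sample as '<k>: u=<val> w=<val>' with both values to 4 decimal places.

0: u=-3.8242 w=10.0616
1: u=-18.6638 w=19.7329
2: u=-17.5556 w=19.5349

k=0: b·v=2.13×3.022=6.4369; √(2b)=2.0640; u=(6.4369+(-14.33))/2.0640=-3.8242, w=(6.4369−(-14.33))/2.0640=10.0616
k=1: b·v=2.13×0.518=1.1033; √(2b)=2.0640; u=(1.1033+(-39.625))/2.0640=-18.6638, w=(1.1033−(-39.625))/2.0640=19.7329
k=2: b·v=2.13×0.959=2.0427; √(2b)=2.0640; u=(2.0427+(-38.277))/2.0640=-17.5556, w=(2.0427−(-38.277))/2.0640=19.5349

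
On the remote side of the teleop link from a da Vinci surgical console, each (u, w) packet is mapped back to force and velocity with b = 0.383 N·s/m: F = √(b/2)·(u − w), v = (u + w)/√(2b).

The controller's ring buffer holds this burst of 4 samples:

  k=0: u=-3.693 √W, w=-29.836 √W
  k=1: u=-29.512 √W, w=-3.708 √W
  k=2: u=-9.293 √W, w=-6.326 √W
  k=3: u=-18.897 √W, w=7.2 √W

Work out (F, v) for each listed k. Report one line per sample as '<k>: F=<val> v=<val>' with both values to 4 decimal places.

k=0: u−w=26.1430, u+w=-33.5290; √(b/2)=0.4376, √(2b)=0.8752; F=0.4376×26.143=11.4404, v=-33.5290/0.8752=-38.3095
k=1: u−w=-25.8040, u+w=-33.2200; √(b/2)=0.4376, √(2b)=0.8752; F=0.4376×(-25.804)=-11.2920, v=-33.2200/0.8752=-37.9564
k=2: u−w=-2.9670, u+w=-15.6190; √(b/2)=0.4376, √(2b)=0.8752; F=0.4376×(-2.967)=-1.2984, v=-15.6190/0.8752=-17.8459
k=3: u−w=-26.0970, u+w=-11.6970; √(b/2)=0.4376, √(2b)=0.8752; F=0.4376×(-26.097)=-11.4202, v=-11.6970/0.8752=-13.3647

0: F=11.4404 v=-38.3095
1: F=-11.2920 v=-37.9564
2: F=-1.2984 v=-17.8459
3: F=-11.4202 v=-13.3647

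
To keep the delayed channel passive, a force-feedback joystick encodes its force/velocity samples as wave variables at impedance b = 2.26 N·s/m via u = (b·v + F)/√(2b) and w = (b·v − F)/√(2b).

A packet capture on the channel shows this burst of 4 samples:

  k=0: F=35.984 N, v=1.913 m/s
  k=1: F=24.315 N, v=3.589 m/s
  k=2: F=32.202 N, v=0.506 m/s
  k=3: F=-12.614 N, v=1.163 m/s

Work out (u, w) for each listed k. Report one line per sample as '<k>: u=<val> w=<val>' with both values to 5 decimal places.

k=0: b·v=2.26×1.913=4.32338; √(2b)=2.12603; u=(4.32338+35.984)/2.12603=18.95900, w=(4.32338−35.984)/2.12603=-14.89190
k=1: b·v=2.26×3.589=8.11114; √(2b)=2.12603; u=(8.11114+24.315)/2.12603=15.25197, w=(8.11114−24.315)/2.12603=-7.62165
k=2: b·v=2.26×0.506=1.14356; √(2b)=2.12603; u=(1.14356+32.202)/2.12603=15.68443, w=(1.14356−32.202)/2.12603=-14.60866
k=3: b·v=2.26×1.163=2.62838; √(2b)=2.12603; u=(2.62838+(-12.614))/2.12603=-4.69684, w=(2.62838−(-12.614))/2.12603=7.16941

0: u=18.95900 w=-14.89190
1: u=15.25197 w=-7.62165
2: u=15.68443 w=-14.60866
3: u=-4.69684 w=7.16941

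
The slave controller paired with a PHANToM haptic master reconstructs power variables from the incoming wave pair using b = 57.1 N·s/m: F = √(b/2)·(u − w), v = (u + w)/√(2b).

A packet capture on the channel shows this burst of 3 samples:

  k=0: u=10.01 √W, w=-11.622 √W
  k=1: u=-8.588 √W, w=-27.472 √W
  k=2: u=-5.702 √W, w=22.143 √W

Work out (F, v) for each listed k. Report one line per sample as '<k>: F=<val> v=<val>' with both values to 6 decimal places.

0: F=115.584535 v=-0.150845
1: F=100.901367 v=-3.374370
2: F=-148.781961 v=1.538492

k=0: u−w=21.632000, u+w=-1.612000; √(b/2)=5.343220, √(2b)=10.686440; F=5.343220×21.632=115.584535, v=-1.612000/10.686440=-0.150845
k=1: u−w=18.884000, u+w=-36.060000; √(b/2)=5.343220, √(2b)=10.686440; F=5.343220×18.884=100.901367, v=-36.060000/10.686440=-3.374370
k=2: u−w=-27.845000, u+w=16.441000; √(b/2)=5.343220, √(2b)=10.686440; F=5.343220×(-27.845)=-148.781961, v=16.441000/10.686440=1.538492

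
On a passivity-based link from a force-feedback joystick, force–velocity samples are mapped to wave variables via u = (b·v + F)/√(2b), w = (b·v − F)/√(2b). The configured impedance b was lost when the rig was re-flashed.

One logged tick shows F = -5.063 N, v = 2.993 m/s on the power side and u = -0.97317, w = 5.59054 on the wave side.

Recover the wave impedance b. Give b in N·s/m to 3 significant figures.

u + w = 4.6174;  u + w = √(2b)·v, so √(2b) = 4.6174/2.993 = 1.5427.
b = (√(2b))²/2 = 2.3800/2 = 1.1900.
(Check via u − w = 2F/√(2b): u − w = -6.5637, 2F/√(2b) = -6.5637.)

b = 1.19 N·s/m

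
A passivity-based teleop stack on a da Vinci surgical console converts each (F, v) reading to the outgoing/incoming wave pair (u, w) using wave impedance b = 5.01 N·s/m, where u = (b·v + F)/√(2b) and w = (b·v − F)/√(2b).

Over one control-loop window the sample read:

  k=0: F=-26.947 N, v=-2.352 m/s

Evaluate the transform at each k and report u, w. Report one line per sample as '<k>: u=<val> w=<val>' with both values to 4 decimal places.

0: u=-12.2354 w=4.7903

k=0: b·v=5.01×(-2.352)=-11.7835; √(2b)=3.1654; u=(-11.7835+(-26.947))/3.1654=-12.2354, w=(-11.7835−(-26.947))/3.1654=4.7903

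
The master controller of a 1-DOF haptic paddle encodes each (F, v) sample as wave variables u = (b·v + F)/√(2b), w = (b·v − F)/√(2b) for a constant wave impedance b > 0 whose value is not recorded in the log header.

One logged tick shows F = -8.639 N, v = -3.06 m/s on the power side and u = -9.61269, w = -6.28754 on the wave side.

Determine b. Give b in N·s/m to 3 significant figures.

b = 13.5 N·s/m

u + w = -15.9002;  u + w = √(2b)·v, so √(2b) = -15.9002/(-3.06) = 5.1962.
b = (√(2b))²/2 = 27.0000/2 = 13.5000.
(Check via u − w = 2F/√(2b): u − w = -3.3252, 2F/√(2b) = -3.3252.)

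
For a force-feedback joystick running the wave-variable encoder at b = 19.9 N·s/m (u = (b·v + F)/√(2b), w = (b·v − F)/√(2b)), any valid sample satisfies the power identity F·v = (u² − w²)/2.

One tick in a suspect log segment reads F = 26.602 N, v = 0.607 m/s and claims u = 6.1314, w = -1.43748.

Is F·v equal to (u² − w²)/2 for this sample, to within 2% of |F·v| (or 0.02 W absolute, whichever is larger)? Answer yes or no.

F·v = 26.602×0.607 = 16.1474 W.
(u² − w²)/2 = (37.5941 − 2.0663)/2 = 17.7639 W.
|Δ| = 1.6164;  2% of max(1, |F·v|) = 0.3229.

no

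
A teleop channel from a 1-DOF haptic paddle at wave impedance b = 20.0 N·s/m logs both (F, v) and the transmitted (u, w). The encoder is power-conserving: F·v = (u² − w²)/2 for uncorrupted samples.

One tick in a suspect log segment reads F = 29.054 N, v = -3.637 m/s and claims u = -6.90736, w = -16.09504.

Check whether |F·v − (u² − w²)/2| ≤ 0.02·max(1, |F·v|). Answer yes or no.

F·v = 29.054×(-3.637) = -105.6694 W.
(u² − w²)/2 = (47.7116 − 259.0503)/2 = -105.6693 W.
|Δ| = 0.0001;  2% of max(1, |F·v|) = 2.1134.

yes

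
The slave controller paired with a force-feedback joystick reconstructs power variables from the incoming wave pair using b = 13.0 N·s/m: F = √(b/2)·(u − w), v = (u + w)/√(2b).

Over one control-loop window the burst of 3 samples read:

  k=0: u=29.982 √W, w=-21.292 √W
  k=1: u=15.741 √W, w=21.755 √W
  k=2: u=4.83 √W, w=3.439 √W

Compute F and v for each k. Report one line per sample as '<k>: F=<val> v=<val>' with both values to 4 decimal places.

0: F=130.7236 v=1.7042
1: F=-15.3328 v=7.3536
2: F=3.5464 v=1.6217

k=0: u−w=51.2740, u+w=8.6900; √(b/2)=2.5495, √(2b)=5.0990; F=2.5495×51.274=130.7236, v=8.6900/5.0990=1.7042
k=1: u−w=-6.0140, u+w=37.4960; √(b/2)=2.5495, √(2b)=5.0990; F=2.5495×(-6.014)=-15.3328, v=37.4960/5.0990=7.3536
k=2: u−w=1.3910, u+w=8.2690; √(b/2)=2.5495, √(2b)=5.0990; F=2.5495×1.391=3.5464, v=8.2690/5.0990=1.6217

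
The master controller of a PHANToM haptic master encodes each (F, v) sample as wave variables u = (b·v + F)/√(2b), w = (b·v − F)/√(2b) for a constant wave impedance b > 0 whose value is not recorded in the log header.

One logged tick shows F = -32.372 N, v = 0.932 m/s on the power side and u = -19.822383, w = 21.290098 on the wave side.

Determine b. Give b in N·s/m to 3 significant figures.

b = 1.24 N·s/m

u + w = 1.467715;  u + w = √(2b)·v, so √(2b) = 1.467715/0.932 = 1.574802.
b = (√(2b))²/2 = 2.480000/2 = 1.240000.
(Check via u − w = 2F/√(2b): u − w = -41.112481, 2F/√(2b) = -41.112483.)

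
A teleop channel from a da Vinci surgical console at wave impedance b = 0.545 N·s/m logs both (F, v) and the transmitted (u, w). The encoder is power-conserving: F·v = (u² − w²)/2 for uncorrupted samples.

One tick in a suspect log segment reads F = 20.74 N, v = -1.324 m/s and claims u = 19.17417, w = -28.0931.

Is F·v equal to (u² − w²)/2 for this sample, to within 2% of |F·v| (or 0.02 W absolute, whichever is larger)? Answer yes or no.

no

F·v = 20.74×(-1.324) = -27.45976 W.
(u² − w²)/2 = (367.64880 − 789.22227)/2 = -210.78674 W.
|Δ| = 183.32698;  2% of max(1, |F·v|) = 0.54920.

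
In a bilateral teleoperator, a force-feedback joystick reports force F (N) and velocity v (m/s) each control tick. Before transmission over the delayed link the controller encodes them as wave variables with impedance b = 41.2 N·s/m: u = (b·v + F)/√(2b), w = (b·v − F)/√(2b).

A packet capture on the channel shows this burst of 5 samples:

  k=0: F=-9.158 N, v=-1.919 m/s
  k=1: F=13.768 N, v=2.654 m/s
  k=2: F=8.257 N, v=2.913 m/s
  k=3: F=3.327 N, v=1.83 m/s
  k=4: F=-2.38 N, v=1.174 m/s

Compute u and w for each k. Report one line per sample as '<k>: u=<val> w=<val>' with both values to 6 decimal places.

k=0: b·v=41.2×(-1.919)=-79.062800; √(2b)=9.077445; u=(-79.062800+(-9.158))/9.077445=-9.718682, w=(-79.062800−(-9.158))/9.077445=-7.700934
k=1: b·v=41.2×2.654=109.344800; √(2b)=9.077445; u=(109.344800+13.768)/9.077445=13.562495, w=(109.344800−13.768)/9.077445=10.529043
k=2: b·v=41.2×2.913=120.015600; √(2b)=9.077445; u=(120.015600+8.257)/9.077445=14.130915, w=(120.015600−8.257)/9.077445=12.311681
k=3: b·v=41.2×1.83=75.396000; √(2b)=9.077445; u=(75.396000+3.327)/9.077445=8.672375, w=(75.396000−3.327)/9.077445=7.939349
k=4: b·v=41.2×1.174=48.368800; √(2b)=9.077445; u=(48.368800+(-2.38))/9.077445=5.066272, w=(48.368800−(-2.38))/9.077445=5.590648

0: u=-9.718682 w=-7.700934
1: u=13.562495 w=10.529043
2: u=14.130915 w=12.311681
3: u=8.672375 w=7.939349
4: u=5.066272 w=5.590648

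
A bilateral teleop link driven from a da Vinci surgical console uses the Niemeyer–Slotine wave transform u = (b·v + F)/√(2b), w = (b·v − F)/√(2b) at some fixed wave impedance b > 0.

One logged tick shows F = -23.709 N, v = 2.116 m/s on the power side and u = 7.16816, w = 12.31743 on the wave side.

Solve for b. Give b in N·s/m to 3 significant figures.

u + w = 19.48559;  u + w = √(2b)·v, so √(2b) = 19.48559/2.116 = 9.20869.
b = (√(2b))²/2 = 84.79999/2 = 42.39999.
(Check via u − w = 2F/√(2b): u − w = -5.14927, 2F/√(2b) = -5.14927.)

b = 42.4 N·s/m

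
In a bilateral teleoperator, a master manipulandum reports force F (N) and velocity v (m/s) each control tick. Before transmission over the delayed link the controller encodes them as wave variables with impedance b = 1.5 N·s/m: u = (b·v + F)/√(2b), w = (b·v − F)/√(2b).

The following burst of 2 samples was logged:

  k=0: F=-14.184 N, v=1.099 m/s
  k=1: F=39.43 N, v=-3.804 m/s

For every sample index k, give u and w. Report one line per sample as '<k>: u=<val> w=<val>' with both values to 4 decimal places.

k=0: b·v=1.5×1.099=1.6485; √(2b)=1.7321; u=(1.6485+(-14.184))/1.7321=-7.2374, w=(1.6485−(-14.184))/1.7321=9.1409
k=1: b·v=1.5×(-3.804)=-5.7060; √(2b)=1.7321; u=(-5.7060+39.43)/1.7321=19.4706, w=(-5.7060−39.43)/1.7321=-26.0593

0: u=-7.2374 w=9.1409
1: u=19.4706 w=-26.0593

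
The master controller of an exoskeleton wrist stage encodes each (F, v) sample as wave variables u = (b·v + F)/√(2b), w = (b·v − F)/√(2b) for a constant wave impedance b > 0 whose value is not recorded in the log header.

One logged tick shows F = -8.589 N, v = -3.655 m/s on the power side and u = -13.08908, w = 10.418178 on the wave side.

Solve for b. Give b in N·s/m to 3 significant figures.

b = 0.267 N·s/m

u + w = -2.670902;  u + w = √(2b)·v, so √(2b) = -2.670902/(-3.655) = 0.730753.
b = (√(2b))²/2 = 0.534000/2 = 0.267000.
(Check via u − w = 2F/√(2b): u − w = -23.507258, 2F/√(2b) = -23.507261.)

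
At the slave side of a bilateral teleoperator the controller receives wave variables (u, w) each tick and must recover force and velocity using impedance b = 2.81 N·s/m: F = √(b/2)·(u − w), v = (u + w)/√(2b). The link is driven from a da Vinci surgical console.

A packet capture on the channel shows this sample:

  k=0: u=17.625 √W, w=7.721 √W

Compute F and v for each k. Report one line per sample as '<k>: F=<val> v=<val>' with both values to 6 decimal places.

k=0: u−w=9.904000, u+w=25.346000; √(b/2)=1.185327, √(2b)=2.370654; F=1.185327×9.904=11.739478, v=25.346000/2.370654=10.691565

0: F=11.739478 v=10.691565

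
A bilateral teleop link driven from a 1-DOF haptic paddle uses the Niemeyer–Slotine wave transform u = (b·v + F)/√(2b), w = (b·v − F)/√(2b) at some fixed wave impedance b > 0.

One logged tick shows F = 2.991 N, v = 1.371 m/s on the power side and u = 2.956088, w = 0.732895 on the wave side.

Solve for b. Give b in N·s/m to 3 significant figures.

b = 3.62 N·s/m

u + w = 3.688983;  u + w = √(2b)·v, so √(2b) = 3.688983/1.371 = 2.690724.
b = (√(2b))²/2 = 7.239997/2 = 3.619999.
(Check via u − w = 2F/√(2b): u − w = 2.223193, 2F/√(2b) = 2.223193.)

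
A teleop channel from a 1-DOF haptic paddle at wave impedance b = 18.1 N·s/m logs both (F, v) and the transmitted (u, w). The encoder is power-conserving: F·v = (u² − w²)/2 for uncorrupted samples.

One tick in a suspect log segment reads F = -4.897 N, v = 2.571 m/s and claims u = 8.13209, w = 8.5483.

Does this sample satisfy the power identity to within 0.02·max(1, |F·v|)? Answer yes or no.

F·v = (-4.897)×2.571 = -12.5902 W.
(u² − w²)/2 = (66.1309 − 73.0734)/2 = -3.4713 W.
|Δ| = 9.1189;  2% of max(1, |F·v|) = 0.2518.

no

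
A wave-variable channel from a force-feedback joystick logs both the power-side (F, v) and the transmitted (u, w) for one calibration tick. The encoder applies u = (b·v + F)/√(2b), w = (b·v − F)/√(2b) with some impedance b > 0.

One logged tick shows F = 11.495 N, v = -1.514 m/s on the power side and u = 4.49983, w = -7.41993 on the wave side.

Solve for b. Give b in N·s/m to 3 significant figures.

u + w = -2.92010;  u + w = √(2b)·v, so √(2b) = -2.92010/(-1.514) = 1.92873.
b = (√(2b))²/2 = 3.72001/2 = 1.86000.
(Check via u − w = 2F/√(2b): u − w = 11.91976, 2F/√(2b) = 11.91975.)

b = 1.86 N·s/m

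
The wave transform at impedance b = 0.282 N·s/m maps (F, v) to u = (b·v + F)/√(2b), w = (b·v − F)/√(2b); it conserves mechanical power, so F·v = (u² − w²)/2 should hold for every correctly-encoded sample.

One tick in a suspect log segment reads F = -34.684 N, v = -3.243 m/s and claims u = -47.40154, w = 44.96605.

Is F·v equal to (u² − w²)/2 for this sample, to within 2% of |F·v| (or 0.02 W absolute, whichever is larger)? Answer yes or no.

yes

F·v = (-34.684)×(-3.243) = 112.4802 W.
(u² − w²)/2 = (2246.9060 − 2021.9457)/2 = 112.4802 W.
|Δ| = 0.0000;  2% of max(1, |F·v|) = 2.2496.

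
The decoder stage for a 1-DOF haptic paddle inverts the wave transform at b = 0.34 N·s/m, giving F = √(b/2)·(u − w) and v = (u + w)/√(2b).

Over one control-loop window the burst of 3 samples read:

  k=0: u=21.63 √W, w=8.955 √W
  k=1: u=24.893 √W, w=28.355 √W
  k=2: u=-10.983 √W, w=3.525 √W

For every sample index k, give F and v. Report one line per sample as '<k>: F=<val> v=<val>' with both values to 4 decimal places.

0: F=5.2260 v=37.0898
1: F=-1.4274 v=64.5727
2: F=-5.9818 v=-9.0442

k=0: u−w=12.6750, u+w=30.5850; √(b/2)=0.4123, √(2b)=0.8246; F=0.4123×12.675=5.2260, v=30.5850/0.8246=37.0898
k=1: u−w=-3.4620, u+w=53.2480; √(b/2)=0.4123, √(2b)=0.8246; F=0.4123×(-3.462)=-1.4274, v=53.2480/0.8246=64.5727
k=2: u−w=-14.5080, u+w=-7.4580; √(b/2)=0.4123, √(2b)=0.8246; F=0.4123×(-14.508)=-5.9818, v=-7.4580/0.8246=-9.0442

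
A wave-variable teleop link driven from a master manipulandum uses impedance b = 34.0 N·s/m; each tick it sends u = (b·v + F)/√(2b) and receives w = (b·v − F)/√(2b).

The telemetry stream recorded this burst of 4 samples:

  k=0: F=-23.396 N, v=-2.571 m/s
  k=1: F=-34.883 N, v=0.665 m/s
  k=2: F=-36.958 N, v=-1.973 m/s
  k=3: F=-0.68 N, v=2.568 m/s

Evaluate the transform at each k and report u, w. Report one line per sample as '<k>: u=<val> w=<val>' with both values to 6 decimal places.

0: u=-13.437686 w=-7.763323
1: u=-1.488320 w=6.972050
2: u=-12.616703 w=-3.653072
3: u=10.505673 w=10.670597

k=0: b·v=34.0×(-2.571)=-87.414000; √(2b)=8.246211; u=(-87.414000+(-23.396))/8.246211=-13.437686, w=(-87.414000−(-23.396))/8.246211=-7.763323
k=1: b·v=34.0×0.665=22.610000; √(2b)=8.246211; u=(22.610000+(-34.883))/8.246211=-1.488320, w=(22.610000−(-34.883))/8.246211=6.972050
k=2: b·v=34.0×(-1.973)=-67.082000; √(2b)=8.246211; u=(-67.082000+(-36.958))/8.246211=-12.616703, w=(-67.082000−(-36.958))/8.246211=-3.653072
k=3: b·v=34.0×2.568=87.312000; √(2b)=8.246211; u=(87.312000+(-0.68))/8.246211=10.505673, w=(87.312000−(-0.68))/8.246211=10.670597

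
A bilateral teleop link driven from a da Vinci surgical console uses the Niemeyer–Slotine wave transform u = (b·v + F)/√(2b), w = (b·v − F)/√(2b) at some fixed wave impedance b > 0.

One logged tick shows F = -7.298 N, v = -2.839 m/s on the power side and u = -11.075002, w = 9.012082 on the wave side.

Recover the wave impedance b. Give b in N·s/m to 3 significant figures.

u + w = -2.062920;  u + w = √(2b)·v, so √(2b) = -2.062920/(-2.839) = 0.726636.
b = (√(2b))²/2 = 0.528000/2 = 0.264000.
(Check via u − w = 2F/√(2b): u − w = -20.087084, 2F/√(2b) = -20.087082.)

b = 0.264 N·s/m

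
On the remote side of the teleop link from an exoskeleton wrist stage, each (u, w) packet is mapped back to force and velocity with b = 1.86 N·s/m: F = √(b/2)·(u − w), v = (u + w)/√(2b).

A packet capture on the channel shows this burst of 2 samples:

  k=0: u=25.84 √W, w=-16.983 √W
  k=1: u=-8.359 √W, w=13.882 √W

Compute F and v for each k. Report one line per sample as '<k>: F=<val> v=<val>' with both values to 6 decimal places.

0: F=41.297006 v=4.592141
1: F=-21.448444 v=2.863542

k=0: u−w=42.823000, u+w=8.857000; √(b/2)=0.964365, √(2b)=1.928730; F=0.964365×42.823=41.297006, v=8.857000/1.928730=4.592141
k=1: u−w=-22.241000, u+w=5.523000; √(b/2)=0.964365, √(2b)=1.928730; F=0.964365×(-22.241)=-21.448444, v=5.523000/1.928730=2.863542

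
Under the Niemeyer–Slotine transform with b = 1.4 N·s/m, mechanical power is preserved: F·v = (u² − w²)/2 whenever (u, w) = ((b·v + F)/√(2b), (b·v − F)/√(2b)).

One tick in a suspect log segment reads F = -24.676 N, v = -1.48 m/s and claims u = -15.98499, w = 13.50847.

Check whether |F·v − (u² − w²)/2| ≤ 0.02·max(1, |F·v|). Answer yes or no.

yes

F·v = (-24.676)×(-1.48) = 36.52048 W.
(u² − w²)/2 = (255.51991 − 182.47876)/2 = 36.52057 W.
|Δ| = 0.00009;  2% of max(1, |F·v|) = 0.73041.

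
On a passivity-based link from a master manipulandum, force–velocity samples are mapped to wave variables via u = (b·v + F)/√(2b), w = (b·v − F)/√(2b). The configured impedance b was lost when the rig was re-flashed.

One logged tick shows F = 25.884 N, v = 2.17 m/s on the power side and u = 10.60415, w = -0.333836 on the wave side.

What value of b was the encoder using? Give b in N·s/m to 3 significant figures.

u + w = 10.270314;  u + w = √(2b)·v, so √(2b) = 10.270314/2.17 = 4.732864.
b = (√(2b))²/2 = 22.399998/2 = 11.199999.
(Check via u − w = 2F/√(2b): u − w = 10.937986, 2F/√(2b) = 10.937987.)

b = 11.2 N·s/m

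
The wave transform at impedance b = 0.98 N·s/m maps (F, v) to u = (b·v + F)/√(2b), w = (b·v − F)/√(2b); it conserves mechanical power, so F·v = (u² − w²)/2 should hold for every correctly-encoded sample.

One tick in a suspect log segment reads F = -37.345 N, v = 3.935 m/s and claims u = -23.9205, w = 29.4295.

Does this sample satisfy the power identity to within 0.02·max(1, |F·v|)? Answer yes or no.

F·v = (-37.345)×3.935 = -146.95257 W.
(u² − w²)/2 = (572.19032 − 866.09547)/2 = -146.95258 W.
|Δ| = 0.00000;  2% of max(1, |F·v|) = 2.93905.

yes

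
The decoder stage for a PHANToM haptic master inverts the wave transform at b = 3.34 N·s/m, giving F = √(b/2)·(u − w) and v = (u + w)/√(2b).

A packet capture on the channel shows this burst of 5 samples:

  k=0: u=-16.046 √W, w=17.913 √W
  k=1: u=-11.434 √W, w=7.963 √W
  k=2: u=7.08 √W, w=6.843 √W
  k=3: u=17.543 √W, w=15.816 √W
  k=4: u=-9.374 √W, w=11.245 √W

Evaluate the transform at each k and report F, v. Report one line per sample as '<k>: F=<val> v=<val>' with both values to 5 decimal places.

k=0: u−w=-33.95900, u+w=1.86700; √(b/2)=1.29228, √(2b)=2.58457; F=1.29228×(-33.959)=-43.88470, v=1.86700/2.58457=0.72236
k=1: u−w=-19.39700, u+w=-3.47100; √(b/2)=1.29228, √(2b)=2.58457; F=1.29228×(-19.397)=-25.06645, v=-3.47100/2.58457=-1.34297
k=2: u−w=0.23700, u+w=13.92300; √(b/2)=1.29228, √(2b)=2.58457; F=1.29228×0.237=0.30627, v=13.92300/2.58457=5.38697
k=3: u−w=1.72700, u+w=33.35900; √(b/2)=1.29228, √(2b)=2.58457; F=1.29228×1.727=2.23178, v=33.35900/2.58457=12.90698
k=4: u−w=-20.61900, u+w=1.87100; √(b/2)=1.29228, √(2b)=2.58457; F=1.29228×(-20.619)=-26.64562, v=1.87100/2.58457=0.72391

0: F=-43.88470 v=0.72236
1: F=-25.06645 v=-1.34297
2: F=0.30627 v=5.38697
3: F=2.23178 v=12.90698
4: F=-26.64562 v=0.72391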